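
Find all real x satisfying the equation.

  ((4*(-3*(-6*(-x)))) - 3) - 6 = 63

Step 1. [((4*(-3*(-6*(-x)))) - 3) - 6 = 63] peel the -6: add 6 from each side ⇒ sub: (4*(-3*(-6*(-x)))) - 3 = 69.
Step 2. [(4*(-3*(-6*(-x)))) - 3 = 69] the outer -3 inverts by adding 3. So sub: 4*(-3*(-6*(-x))) = 72.
Step 3. [4*(-3*(-6*(-x))) = 72] leading coefficient 4: divide by 4 ⇒ div: -3*(-6*(-x)) = 18.
Step 4. [-3*(-6*(-x)) = 18] leading coefficient -3: divide by -3, so div: -6*(-x) = -6.
Step 5. [-6*(-x) = -6] LHS = -6·(…); ÷-6 both sides. So div: -x = 1.
Step 6. [-x = 1] flip signs both sides ⇒ neg: x = -1.

Answer: x ∈ {-1}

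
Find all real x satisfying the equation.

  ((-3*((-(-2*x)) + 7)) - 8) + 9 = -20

Step 1. [((-3*((-(-2*x)) + 7)) - 8) + 9 = -20] +9 is outermost — subtract 9 both sides ⇒ sub: (-3*((-(-2*x)) + 7)) - 8 = -29.
Step 2. [(-3*((-(-2*x)) + 7)) - 8 = -29] -8 is outermost — add 8 both sides, so sub: -3*((-(-2*x)) + 7) = -21.
Step 3. [-3*((-(-2*x)) + 7) = -21] LHS = -3·(…); ÷-3 both sides ⇒ div: (-(-2*x)) + 7 = 7.
Step 4. [(-(-2*x)) + 7 = 7] +7 is outermost — subtract 7 both sides ⇒ sub: -(-2*x) = 0.
Step 5. [-(-2*x) = 0] flip signs both sides, so neg: -2*x = 0.
Step 6. [-2*x = 0] -2 out front; divide by -2. So div: x = 0.

Answer: x ∈ {0}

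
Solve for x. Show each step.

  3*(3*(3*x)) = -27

Step 1. [3*(3*(3*x)) = -27] 3 out front; divide by 3. So div: 3*(3*x) = -9.
Step 2. [3*(3*x) = -9] LHS = 3·(…); ÷3 both sides. So div: 3*x = -3.
Step 3. [3*x = -3] 3·(inner) — divide through by 3. So div: x = -1.

Answer: x ∈ {-1}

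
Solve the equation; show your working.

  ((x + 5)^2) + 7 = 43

Step 1. [((x + 5)^2) + 7 = 43] 7 comes off first (subtract 7) ⇒ sub: (x + 5)^2 = 36.
Step 2. [(x + 5)^2 = 36] LHS squared, RHS 36 ≥ 0: apply √ (±). So sqrt: x + 5 = 6 or -6.
Step 3. [x + 5 = 6 or -6] +5 is outermost — subtract 5 both sides ⇒ sub: x = 1 or -11.

Answer: x ∈ {-11, 1}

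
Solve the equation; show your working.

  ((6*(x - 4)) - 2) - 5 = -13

Step 1. [((6*(x - 4)) - 2) - 5 = -13] 5 comes off first (add 5) ⇒ sub: (6*(x - 4)) - 2 = -8.
Step 2. [(6*(x - 4)) - 2 = -8] add 2: x sits inside (… - 2). So sub: 6*(x - 4) = -6.
Step 3. [6*(x - 4) = -6] 6 out front; divide by 6, so div: x - 4 = -1.
Step 4. [x - 4 = -1] peel the -4: add 4 from each side. So sub: x = 3.

Answer: x ∈ {3}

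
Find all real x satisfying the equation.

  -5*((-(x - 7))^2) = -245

Step 1. [-5*((-(x - 7))^2) = -245] -5 out front; divide by -5 ⇒ div: (-(x - 7))^2 = 49.
Step 2. [(-(x - 7))^2 = 49] 49 ≥ 0, LHS is (·)² — take ±√. So sqrt: -(x - 7) = 7 or -7.
Step 3. [-(x - 7) = 7 or -7] flip signs both sides ⇒ neg: x - 7 = -7 or 7.
Step 4. [x - 7 = -7 or 7] -7 is outermost — add 7 both sides, so sub: x = 0 or 14.

Answer: x ∈ {0, 14}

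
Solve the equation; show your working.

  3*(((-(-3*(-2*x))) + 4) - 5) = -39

Step 1. [3*(((-(-3*(-2*x))) + 4) - 5) = -39] LHS = 3·(…); ÷3 both sides, so div: ((-(-3*(-2*x))) + 4) - 5 = -13.
Step 2. [((-(-3*(-2*x))) + 4) - 5 = -13] 5 comes off first (add 5), so sub: (-(-3*(-2*x))) + 4 = -8.
Step 3. [(-(-3*(-2*x))) + 4 = -8] the outer +4 inverts by subtracting 4, so sub: -(-3*(-2*x)) = -12.
Step 4. [-(-3*(-2*x)) = -12] leading − — multiply by −1. So neg: -3*(-2*x) = 12.
Step 5. [-3*(-2*x) = 12] -3·(inner) — divide through by -3 ⇒ div: -2*x = -4.
Step 6. [-2*x = -4] leading coefficient -2: divide by -2 ⇒ div: x = 2.

Answer: x ∈ {2}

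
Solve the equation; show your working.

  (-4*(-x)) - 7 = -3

Step 1. [(-4*(-x)) - 7 = -3] -7 is outermost — add 7 both sides. So sub: -4*(-x) = 4.
Step 2. [-4*(-x) = 4] LHS = -4·(…); ÷-4 both sides. So div: -x = -1.
Step 3. [-x = -1] flip signs both sides. So neg: x = 1.

Answer: x ∈ {1}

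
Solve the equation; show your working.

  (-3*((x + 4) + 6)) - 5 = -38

Step 1. [(-3*((x + 4) + 6)) - 5 = -38] -5 is outermost — add 5 both sides. So sub: -3*((x + 4) + 6) = -33.
Step 2. [-3*((x + 4) + 6) = -33] LHS = -3·(…); ÷-3 both sides. So div: (x + 4) + 6 = 11.
Step 3. [(x + 4) + 6 = 11] peel the +6: subtract 6 from each side ⇒ sub: x + 4 = 5.
Step 4. [x + 4 = 5] the outer +4 inverts by subtracting 4 ⇒ sub: x = 1.

Answer: x ∈ {1}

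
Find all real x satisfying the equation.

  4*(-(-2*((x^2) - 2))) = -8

Step 1. [4*(-(-2*((x^2) - 2))) = -8] leading coefficient 4: divide by 4. So div: -(-2*((x^2) - 2)) = -2.
Step 2. [-(-2*((x^2) - 2)) = -2] LHS negated; negate both sides. So neg: -2*((x^2) - 2) = 2.
Step 3. [-2*((x^2) - 2) = 2] -2 out front; divide by -2 ⇒ div: (x^2) - 2 = -1.
Step 4. [(x^2) - 2 = -1] 2 comes off first (add 2), so sub: x^2 = 1.
Step 5. [x^2 = 1] √ both sides: 1 ≥ 0 gives two branches, so sqrt: x = 1 or -1.

Answer: x ∈ {-1, 1}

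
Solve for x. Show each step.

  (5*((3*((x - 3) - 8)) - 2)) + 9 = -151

Step 1. [(5*((3*((x - 3) - 8)) - 2)) + 9 = -151] peel the +9: subtract 9 from each side, so sub: 5*((3*((x - 3) - 8)) - 2) = -160.
Step 2. [5*((3*((x - 3) - 8)) - 2) = -160] leading coefficient 5: divide by 5, so div: (3*((x - 3) - 8)) - 2 = -32.
Step 3. [(3*((x - 3) - 8)) - 2 = -32] 2 comes off first (add 2), so sub: 3*((x - 3) - 8) = -30.
Step 4. [3*((x - 3) - 8) = -30] divide by the outer 3 ⇒ div: (x - 3) - 8 = -10.
Step 5. [(x - 3) - 8 = -10] -8 is outermost — add 8 both sides. So sub: x - 3 = -2.
Step 6. [x - 3 = -2] the outer -3 inverts by adding 3. So sub: x = 1.

Answer: x ∈ {1}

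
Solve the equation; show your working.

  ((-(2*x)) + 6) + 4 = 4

Step 1. [((-(2*x)) + 6) + 4 = 4] subtract 4: x sits inside (… + 4). So sub: (-(2*x)) + 6 = 0.
Step 2. [(-(2*x)) + 6 = 0] +6 is outermost — subtract 6 both sides, so sub: -(2*x) = -6.
Step 3. [-(2*x) = -6] leading − — multiply by −1, so neg: 2*x = 6.
Step 4. [2*x = 6] 2 out front; divide by 2, so div: x = 3.

Answer: x ∈ {3}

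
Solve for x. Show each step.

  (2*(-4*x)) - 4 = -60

Step 1. [(2*(-4*x)) - 4 = -60] -4 is outermost — add 4 both sides, so sub: 2*(-4*x) = -56.
Step 2. [2*(-4*x) = -56] leading coefficient 2: divide by 2. So div: -4*x = -28.
Step 3. [-4*x = -28] -4·(inner) — divide through by -4. So div: x = 7.

Answer: x ∈ {7}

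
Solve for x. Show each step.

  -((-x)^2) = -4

Step 1. [-((-x)^2) = -4] flip signs both sides ⇒ neg: (-x)^2 = 4.
Step 2. [(-x)^2 = 4] √ both sides: 4 ≥ 0 gives two branches ⇒ sqrt: -x = 2 or -2.
Step 3. [-x = 2 or -2] LHS negated; negate both sides. So neg: x = -2 or 2.

Answer: x ∈ {-2, 2}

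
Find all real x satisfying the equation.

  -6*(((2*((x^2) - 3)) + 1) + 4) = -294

Step 1. [-6*(((2*((x^2) - 3)) + 1) + 4) = -294] -6 out front; divide by -6, so div: ((2*((x^2) - 3)) + 1) + 4 = 49.
Step 2. [((2*((x^2) - 3)) + 1) + 4 = 49] +4 is outermost — subtract 4 both sides, so sub: (2*((x^2) - 3)) + 1 = 45.
Step 3. [(2*((x^2) - 3)) + 1 = 45] 1 comes off first (subtract 1), so sub: 2*((x^2) - 3) = 44.
Step 4. [2*((x^2) - 3) = 44] leading coefficient 2: divide by 2, so div: (x^2) - 3 = 22.
Step 5. [(x^2) - 3 = 22] add 3: x sits inside (… - 3), so sub: x^2 = 25.
Step 6. [x^2 = 25] √ both sides: 25 ≥ 0 gives two branches. So sqrt: x = 5 or -5.

Answer: x ∈ {-5, 5}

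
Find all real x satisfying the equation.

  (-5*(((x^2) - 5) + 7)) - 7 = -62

Step 1. [(-5*(((x^2) - 5) + 7)) - 7 = -62] the outer -7 inverts by adding 7, so sub: -5*(((x^2) - 5) + 7) = -55.
Step 2. [-5*(((x^2) - 5) + 7) = -55] -5·(inner) — divide through by -5, so div: ((x^2) - 5) + 7 = 11.
Step 3. [((x^2) - 5) + 7 = 11] the outer +7 inverts by subtracting 7 ⇒ sub: (x^2) - 5 = 4.
Step 4. [(x^2) - 5 = 4] 5 comes off first (add 5), so sub: x^2 = 9.
Step 5. [x^2 = 9] LHS squared, RHS 9 ≥ 0: apply √ (±), so sqrt: x = 3 or -3.

Answer: x ∈ {-3, 3}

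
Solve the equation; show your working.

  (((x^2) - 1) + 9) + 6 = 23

Step 1. [(((x^2) - 1) + 9) + 6 = 23] subtract 6: x sits inside (… + 6) ⇒ sub: ((x^2) - 1) + 9 = 17.
Step 2. [((x^2) - 1) + 9 = 17] subtract 9: x sits inside (… + 9) ⇒ sub: (x^2) - 1 = 8.
Step 3. [(x^2) - 1 = 8] -1 is outermost — add 1 both sides. So sub: x^2 = 9.
Step 4. [x^2 = 9] LHS squared, RHS 9 ≥ 0: apply √ (±). So sqrt: x = 3 or -3.

Answer: x ∈ {-3, 3}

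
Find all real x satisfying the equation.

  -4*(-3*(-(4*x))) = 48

Step 1. [-4*(-3*(-(4*x))) = 48] -4 out front; divide by -4. So div: -3*(-(4*x)) = -12.
Step 2. [-3*(-(4*x)) = -12] -3 out front; divide by -3. So div: -(4*x) = 4.
Step 3. [-(4*x) = 4] flip signs both sides. So neg: 4*x = -4.
Step 4. [4*x = -4] LHS = 4·(…); ÷4 both sides. So div: x = -1.

Answer: x ∈ {-1}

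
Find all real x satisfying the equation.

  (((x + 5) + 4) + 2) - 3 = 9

Step 1. [(((x + 5) + 4) + 2) - 3 = 9] the outer -3 inverts by adding 3 ⇒ sub: ((x + 5) + 4) + 2 = 12.
Step 2. [((x + 5) + 4) + 2 = 12] subtract 2: x sits inside (… + 2). So sub: (x + 5) + 4 = 10.
Step 3. [(x + 5) + 4 = 10] peel the +4: subtract 4 from each side. So sub: x + 5 = 6.
Step 4. [x + 5 = 6] the outer +5 inverts by subtracting 5. So sub: x = 1.

Answer: x ∈ {1}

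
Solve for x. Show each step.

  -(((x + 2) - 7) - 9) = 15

Step 1. [-(((x + 2) - 7) - 9) = 15] flip signs both sides, so neg: ((x + 2) - 7) - 9 = -15.
Step 2. [((x + 2) - 7) - 9 = -15] -9 is outermost — add 9 both sides, so sub: (x + 2) - 7 = -6.
Step 3. [(x + 2) - 7 = -6] 7 comes off first (add 7). So sub: x + 2 = 1.
Step 4. [x + 2 = 1] +2 is outermost — subtract 2 both sides, so sub: x = -1.

Answer: x ∈ {-1}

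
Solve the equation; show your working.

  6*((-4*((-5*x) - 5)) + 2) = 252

Step 1. [6*((-4*((-5*x) - 5)) + 2) = 252] divide by the outer 6 ⇒ div: (-4*((-5*x) - 5)) + 2 = 42.
Step 2. [(-4*((-5*x) - 5)) + 2 = 42] subtract 2: x sits inside (… + 2), so sub: -4*((-5*x) - 5) = 40.
Step 3. [-4*((-5*x) - 5) = 40] -4·(inner) — divide through by -4 ⇒ div: (-5*x) - 5 = -10.
Step 4. [(-5*x) - 5 = -10] peel the -5: add 5 from each side ⇒ sub: -5*x = -5.
Step 5. [-5*x = -5] -5·(inner) — divide through by -5, so div: x = 1.

Answer: x ∈ {1}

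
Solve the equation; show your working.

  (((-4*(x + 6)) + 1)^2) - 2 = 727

Step 1. [(((-4*(x + 6)) + 1)^2) - 2 = 727] peel the -2: add 2 from each side. So sub: ((-4*(x + 6)) + 1)^2 = 729.
Step 2. [((-4*(x + 6)) + 1)^2 = 729] √ both sides: 729 ≥ 0 gives two branches ⇒ sqrt: (-4*(x + 6)) + 1 = 27 or -27.
Step 3. [(-4*(x + 6)) + 1 = 27 or -27] the outer +1 inverts by subtracting 1. So sub: -4*(x + 6) = 26 or -28.
Step 4. [-4*(x + 6) = 26 or -28] LHS = -4·(…); ÷-4 both sides, so div: x + 6 = -13/2 or 7.
Step 5. [x + 6 = -13/2 or 7] 6 comes off first (subtract 6). So sub: x = -25/2 or 1.

Answer: x ∈ {-25/2, 1}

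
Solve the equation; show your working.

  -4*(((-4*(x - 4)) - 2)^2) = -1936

Step 1. [-4*(((-4*(x - 4)) - 2)^2) = -1936] divide by the outer -4 ⇒ div: ((-4*(x - 4)) - 2)^2 = 484.
Step 2. [((-4*(x - 4)) - 2)^2 = 484] √ both sides: 484 ≥ 0 gives two branches. So sqrt: (-4*(x - 4)) - 2 = 22 or -22.
Step 3. [(-4*(x - 4)) - 2 = 22 or -22] add 2: x sits inside (… - 2), so sub: -4*(x - 4) = 24 or -20.
Step 4. [-4*(x - 4) = 24 or -20] -4 out front; divide by -4, so div: x - 4 = -6 or 5.
Step 5. [x - 4 = -6 or 5] the outer -4 inverts by adding 4 ⇒ sub: x = -2 or 9.

Answer: x ∈ {-2, 9}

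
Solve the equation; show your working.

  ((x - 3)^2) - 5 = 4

Step 1. [((x - 3)^2) - 5 = 4] 5 comes off first (add 5), so sub: (x - 3)^2 = 9.
Step 2. [(x - 3)^2 = 9] √ both sides: 9 ≥ 0 gives two branches, so sqrt: x - 3 = 3 or -3.
Step 3. [x - 3 = 3 or -3] add 3: x sits inside (… - 3). So sub: x = 6 or 0.

Answer: x ∈ {0, 6}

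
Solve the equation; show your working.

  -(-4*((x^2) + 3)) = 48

Step 1. [-(-4*((x^2) + 3)) = 48] LHS negated; negate both sides ⇒ neg: -4*((x^2) + 3) = -48.
Step 2. [-4*((x^2) + 3) = -48] -4 out front; divide by -4 ⇒ div: (x^2) + 3 = 12.
Step 3. [(x^2) + 3 = 12] +3 is outermost — subtract 3 both sides, so sub: x^2 = 9.
Step 4. [x^2 = 9] LHS squared, RHS 9 ≥ 0: apply √ (±). So sqrt: x = 3 or -3.

Answer: x ∈ {-3, 3}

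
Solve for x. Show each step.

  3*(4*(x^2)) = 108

Step 1. [3*(4*(x^2)) = 108] leading coefficient 3: divide by 3, so div: 4*(x^2) = 36.
Step 2. [4*(x^2) = 36] leading coefficient 4: divide by 4, so div: x^2 = 9.
Step 3. [x^2 = 9] LHS squared, RHS 9 ≥ 0: apply √ (±) ⇒ sqrt: x = 3 or -3.

Answer: x ∈ {-3, 3}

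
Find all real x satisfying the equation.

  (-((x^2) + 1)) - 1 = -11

Step 1. [(-((x^2) + 1)) - 1 = -11] -1 is outermost — add 1 both sides ⇒ sub: -((x^2) + 1) = -10.
Step 2. [-((x^2) + 1) = -10] flip signs both sides, so neg: (x^2) + 1 = 10.
Step 3. [(x^2) + 1 = 10] 1 comes off first (subtract 1), so sub: x^2 = 9.
Step 4. [x^2 = 9] LHS squared, RHS 9 ≥ 0: apply √ (±) ⇒ sqrt: x = 3 or -3.

Answer: x ∈ {-3, 3}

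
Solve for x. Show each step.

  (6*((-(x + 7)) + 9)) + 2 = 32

Step 1. [(6*((-(x + 7)) + 9)) + 2 = 32] peel the +2: subtract 2 from each side ⇒ sub: 6*((-(x + 7)) + 9) = 30.
Step 2. [6*((-(x + 7)) + 9) = 30] 6·(inner) — divide through by 6. So div: (-(x + 7)) + 9 = 5.
Step 3. [(-(x + 7)) + 9 = 5] subtract 9: x sits inside (… + 9), so sub: -(x + 7) = -4.
Step 4. [-(x + 7) = -4] LHS negated; negate both sides. So neg: x + 7 = 4.
Step 5. [x + 7 = 4] peel the +7: subtract 7 from each side. So sub: x = -3.

Answer: x ∈ {-3}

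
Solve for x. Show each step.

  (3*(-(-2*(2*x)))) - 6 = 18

Step 1. [(3*(-(-2*(2*x)))) - 6 = 18] common factor 3 (LHS and 18) — divide through, so factor: (-(-2*(2*x))) - 2 = 6.
Step 2. [(-(-2*(2*x))) - 2 = 6] add 2: x sits inside (… - 2), so sub: -(-2*(2*x)) = 8.
Step 3. [-(-2*(2*x)) = 8] flip signs both sides, so neg: -2*(2*x) = -8.
Step 4. [-2*(2*x) = -8] divide by the outer -2, so div: 2*x = 4.
Step 5. [2*x = 4] 2·(inner) — divide through by 2 ⇒ div: x = 2.

Answer: x ∈ {2}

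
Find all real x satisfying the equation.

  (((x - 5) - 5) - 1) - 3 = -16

Step 1. [(((x - 5) - 5) - 1) - 3 = -16] peel the -3: add 3 from each side. So sub: ((x - 5) - 5) - 1 = -13.
Step 2. [((x - 5) - 5) - 1 = -13] add 1: x sits inside (… - 1) ⇒ sub: (x - 5) - 5 = -12.
Step 3. [(x - 5) - 5 = -12] peel the -5: add 5 from each side ⇒ sub: x - 5 = -7.
Step 4. [x - 5 = -7] -5 is outermost — add 5 both sides, so sub: x = -2.

Answer: x ∈ {-2}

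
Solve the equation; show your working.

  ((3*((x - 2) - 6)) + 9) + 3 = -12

Step 1. [((3*((x - 2) - 6)) + 9) + 3 = -12] peel the +3: subtract 3 from each side. So sub: (3*((x - 2) - 6)) + 9 = -15.
Step 2. [(3*((x - 2) - 6)) + 9 = -15] +9 is outermost — subtract 9 both sides ⇒ sub: 3*((x - 2) - 6) = -24.
Step 3. [3*((x - 2) - 6) = -24] 3 out front; divide by 3, so div: (x - 2) - 6 = -8.
Step 4. [(x - 2) - 6 = -8] the outer -6 inverts by adding 6. So sub: x - 2 = -2.
Step 5. [x - 2 = -2] peel the -2: add 2 from each side, so sub: x = 0.

Answer: x ∈ {0}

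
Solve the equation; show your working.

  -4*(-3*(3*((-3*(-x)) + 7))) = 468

Step 1. [-4*(-3*(3*((-3*(-x)) + 7))) = 468] -4 out front; divide by -4 ⇒ div: -3*(3*((-3*(-x)) + 7)) = -117.
Step 2. [-3*(3*((-3*(-x)) + 7)) = -117] divide by the outer -3. So div: 3*((-3*(-x)) + 7) = 39.
Step 3. [3*((-3*(-x)) + 7) = 39] 3 out front; divide by 3 ⇒ div: (-3*(-x)) + 7 = 13.
Step 4. [(-3*(-x)) + 7 = 13] 7 comes off first (subtract 7), so sub: -3*(-x) = 6.
Step 5. [-3*(-x) = 6] -3 out front; divide by -3. So div: -x = -2.
Step 6. [-x = -2] flip signs both sides ⇒ neg: x = 2.

Answer: x ∈ {2}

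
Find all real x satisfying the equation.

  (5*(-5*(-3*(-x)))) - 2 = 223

Step 1. [(5*(-5*(-3*(-x)))) - 2 = 223] -2 is outermost — add 2 both sides, so sub: 5*(-5*(-3*(-x))) = 225.
Step 2. [5*(-5*(-3*(-x))) = 225] divide by the outer 5. So div: -5*(-3*(-x)) = 45.
Step 3. [-5*(-3*(-x)) = 45] LHS = -5·(…); ÷-5 both sides ⇒ div: -3*(-x) = -9.
Step 4. [-3*(-x) = -9] -3·(inner) — divide through by -3 ⇒ div: -x = 3.
Step 5. [-x = 3] flip signs both sides ⇒ neg: x = -3.

Answer: x ∈ {-3}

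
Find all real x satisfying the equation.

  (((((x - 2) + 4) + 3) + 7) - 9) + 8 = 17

Step 1. [(((((x - 2) + 4) + 3) + 7) - 9) + 8 = 17] the outer +8 inverts by subtracting 8. So sub: ((((x - 2) + 4) + 3) + 7) - 9 = 9.
Step 2. [((((x - 2) + 4) + 3) + 7) - 9 = 9] peel the -9: add 9 from each side. So sub: (((x - 2) + 4) + 3) + 7 = 18.
Step 3. [(((x - 2) + 4) + 3) + 7 = 18] peel the +7: subtract 7 from each side, so sub: ((x - 2) + 4) + 3 = 11.
Step 4. [((x - 2) + 4) + 3 = 11] peel the +3: subtract 3 from each side. So sub: (x - 2) + 4 = 8.
Step 5. [(x - 2) + 4 = 8] 4 comes off first (subtract 4), so sub: x - 2 = 4.
Step 6. [x - 2 = 4] -2 is outermost — add 2 both sides, so sub: x = 6.

Answer: x ∈ {6}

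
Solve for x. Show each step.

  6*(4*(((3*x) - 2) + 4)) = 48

Step 1. [6*(4*(((3*x) - 2) + 4)) = 48] 6·(inner) — divide through by 6. So div: 4*(((3*x) - 2) + 4) = 8.
Step 2. [4*(((3*x) - 2) + 4) = 8] 4 out front; divide by 4. So div: ((3*x) - 2) + 4 = 2.
Step 3. [((3*x) - 2) + 4 = 2] the outer +4 inverts by subtracting 4 ⇒ sub: (3*x) - 2 = -2.
Step 4. [(3*x) - 2 = -2] 2 comes off first (add 2), so sub: 3*x = 0.
Step 5. [3*x = 0] 3 out front; divide by 3. So div: x = 0.

Answer: x ∈ {0}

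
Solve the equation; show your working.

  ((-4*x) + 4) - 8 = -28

Step 1. [((-4*x) + 4) - 8 = -28] 8 comes off first (add 8), so sub: (-4*x) + 4 = -20.
Step 2. [(-4*x) + 4 = -20] subtract 4: x sits inside (… + 4) ⇒ sub: -4*x = -24.
Step 3. [-4*x = -24] LHS = -4·(…); ÷-4 both sides ⇒ div: x = 6.

Answer: x ∈ {6}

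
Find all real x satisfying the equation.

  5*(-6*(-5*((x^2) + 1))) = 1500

Step 1. [5*(-6*(-5*((x^2) + 1))) = 1500] LHS = 5·(…); ÷5 both sides. So div: -6*(-5*((x^2) + 1)) = 300.
Step 2. [-6*(-5*((x^2) + 1)) = 300] -6 out front; divide by -6 ⇒ div: -5*((x^2) + 1) = -50.
Step 3. [-5*((x^2) + 1) = -50] leading coefficient -5: divide by -5. So div: (x^2) + 1 = 10.
Step 4. [(x^2) + 1 = 10] 1 comes off first (subtract 1). So sub: x^2 = 9.
Step 5. [x^2 = 9] LHS squared, RHS 9 ≥ 0: apply √ (±) ⇒ sqrt: x = 3 or -3.

Answer: x ∈ {-3, 3}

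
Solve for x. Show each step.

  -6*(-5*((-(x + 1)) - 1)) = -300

Step 1. [-6*(-5*((-(x + 1)) - 1)) = -300] LHS = -6·(…); ÷-6 both sides ⇒ div: -5*((-(x + 1)) - 1) = 50.
Step 2. [-5*((-(x + 1)) - 1) = 50] -5·(inner) — divide through by -5 ⇒ div: (-(x + 1)) - 1 = -10.
Step 3. [(-(x + 1)) - 1 = -10] the outer -1 inverts by adding 1. So sub: -(x + 1) = -9.
Step 4. [-(x + 1) = -9] LHS negated; negate both sides, so neg: x + 1 = 9.
Step 5. [x + 1 = 9] subtract 1: x sits inside (… + 1), so sub: x = 8.

Answer: x ∈ {8}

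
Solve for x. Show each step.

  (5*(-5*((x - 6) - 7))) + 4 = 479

Step 1. [(5*(-5*((x - 6) - 7))) + 4 = 479] subtract 4: x sits inside (… + 4) ⇒ sub: 5*(-5*((x - 6) - 7)) = 475.
Step 2. [5*(-5*((x - 6) - 7)) = 475] leading coefficient 5: divide by 5, so div: -5*((x - 6) - 7) = 95.
Step 3. [-5*((x - 6) - 7) = 95] -5 out front; divide by -5. So div: (x - 6) - 7 = -19.
Step 4. [(x - 6) - 7 = -19] 7 comes off first (add 7). So sub: x - 6 = -12.
Step 5. [x - 6 = -12] -6 is outermost — add 6 both sides, so sub: x = -6.

Answer: x ∈ {-6}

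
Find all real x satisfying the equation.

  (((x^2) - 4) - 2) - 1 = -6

Step 1. [(((x^2) - 4) - 2) - 1 = -6] the outer -1 inverts by adding 1. So sub: ((x^2) - 4) - 2 = -5.
Step 2. [((x^2) - 4) - 2 = -5] the outer -2 inverts by adding 2 ⇒ sub: (x^2) - 4 = -3.
Step 3. [(x^2) - 4 = -3] 4 comes off first (add 4). So sub: x^2 = 1.
Step 4. [x^2 = 1] √ both sides: 1 ≥ 0 gives two branches ⇒ sqrt: x = 1 or -1.

Answer: x ∈ {-1, 1}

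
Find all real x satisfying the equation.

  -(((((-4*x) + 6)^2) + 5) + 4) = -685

Step 1. [-(((((-4*x) + 6)^2) + 5) + 4) = -685] flip signs both sides, so neg: ((((-4*x) + 6)^2) + 5) + 4 = 685.
Step 2. [((((-4*x) + 6)^2) + 5) + 4 = 685] 4 comes off first (subtract 4), so sub: (((-4*x) + 6)^2) + 5 = 681.
Step 3. [(((-4*x) + 6)^2) + 5 = 681] the outer +5 inverts by subtracting 5. So sub: ((-4*x) + 6)^2 = 676.
Step 4. [((-4*x) + 6)^2 = 676] √ both sides: 676 ≥ 0 gives two branches. So sqrt: (-4*x) + 6 = 26 or -26.
Step 5. [(-4*x) + 6 = 26 or -26] subtract 6: x sits inside (… + 6) ⇒ sub: -4*x = 20 or -32.
Step 6. [-4*x = 20 or -32] leading coefficient -4: divide by -4 ⇒ div: x = -5 or 8.

Answer: x ∈ {-5, 8}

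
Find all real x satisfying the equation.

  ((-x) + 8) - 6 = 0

Step 1. [((-x) + 8) - 6 = 0] -6 is outermost — add 6 both sides, so sub: (-x) + 8 = 6.
Step 2. [(-x) + 8 = 6] subtract 8: x sits inside (… + 8). So sub: -x = -2.
Step 3. [-x = -2] flip signs both sides. So neg: x = 2.

Answer: x ∈ {2}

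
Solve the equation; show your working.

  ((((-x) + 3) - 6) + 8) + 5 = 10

Step 1. [((((-x) + 3) - 6) + 8) + 5 = 10] subtract 5: x sits inside (… + 5). So sub: (((-x) + 3) - 6) + 8 = 5.
Step 2. [(((-x) + 3) - 6) + 8 = 5] the outer +8 inverts by subtracting 8, so sub: ((-x) + 3) - 6 = -3.
Step 3. [((-x) + 3) - 6 = -3] 6 comes off first (add 6), so sub: (-x) + 3 = 3.
Step 4. [(-x) + 3 = 3] subtract 3: x sits inside (… + 3). So sub: -x = 0.
Step 5. [-x = 0] leading − — multiply by −1, so neg: x = 0.

Answer: x ∈ {0}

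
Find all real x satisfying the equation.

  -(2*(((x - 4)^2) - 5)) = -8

Step 1. [-(2*(((x - 4)^2) - 5)) = -8] LHS negated; negate both sides. So neg: 2*(((x - 4)^2) - 5) = 8.
Step 2. [2*(((x - 4)^2) - 5) = 8] divide by the outer 2, so div: ((x - 4)^2) - 5 = 4.
Step 3. [((x - 4)^2) - 5 = 4] add 5: x sits inside (… - 5). So sub: (x - 4)^2 = 9.
Step 4. [(x - 4)^2 = 9] 9 ≥ 0, LHS is (·)² — take ±√. So sqrt: x - 4 = 3 or -3.
Step 5. [x - 4 = 3 or -3] peel the -4: add 4 from each side ⇒ sub: x = 7 or 1.

Answer: x ∈ {1, 7}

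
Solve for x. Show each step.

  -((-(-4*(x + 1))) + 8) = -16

Step 1. [-((-(-4*(x + 1))) + 8) = -16] flip signs both sides. So neg: (-(-4*(x + 1))) + 8 = 16.
Step 2. [(-(-4*(x + 1))) + 8 = 16] peel the +8: subtract 8 from each side ⇒ sub: -(-4*(x + 1)) = 8.
Step 3. [-(-4*(x + 1)) = 8] LHS negated; negate both sides. So neg: -4*(x + 1) = -8.
Step 4. [-4*(x + 1) = -8] -4 out front; divide by -4, so div: x + 1 = 2.
Step 5. [x + 1 = 2] subtract 1: x sits inside (… + 1) ⇒ sub: x = 1.

Answer: x ∈ {1}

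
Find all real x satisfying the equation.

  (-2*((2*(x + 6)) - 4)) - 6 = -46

Step 1. [(-2*((2*(x + 6)) - 4)) - 6 = -46] common factor -2 (LHS and -46) — divide through. So factor: ((2*(x + 6)) - 4) + 3 = 23.
Step 2. [((2*(x + 6)) - 4) + 3 = 23] 3 comes off first (subtract 3) ⇒ sub: (2*(x + 6)) - 4 = 20.
Step 3. [(2*(x + 6)) - 4 = 20] 2 divides every term; factor it out ⇒ factor: (x + 6) - 2 = 10.
Step 4. [(x + 6) - 2 = 10] the outer -2 inverts by adding 2. So sub: x + 6 = 12.
Step 5. [x + 6 = 12] subtract 6: x sits inside (… + 6) ⇒ sub: x = 6.

Answer: x ∈ {6}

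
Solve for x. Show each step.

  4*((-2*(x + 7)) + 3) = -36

Step 1. [4*((-2*(x + 7)) + 3) = -36] LHS = 4·(…); ÷4 both sides. So div: (-2*(x + 7)) + 3 = -9.
Step 2. [(-2*(x + 7)) + 3 = -9] subtract 3: x sits inside (… + 3), so sub: -2*(x + 7) = -12.
Step 3. [-2*(x + 7) = -12] leading coefficient -2: divide by -2 ⇒ div: x + 7 = 6.
Step 4. [x + 7 = 6] peel the +7: subtract 7 from each side ⇒ sub: x = -1.

Answer: x ∈ {-1}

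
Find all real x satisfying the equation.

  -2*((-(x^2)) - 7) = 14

Step 1. [-2*((-(x^2)) - 7) = 14] divide by the outer -2, so div: (-(x^2)) - 7 = -7.
Step 2. [(-(x^2)) - 7 = -7] peel the -7: add 7 from each side ⇒ sub: -(x^2) = 0.
Step 3. [-(x^2) = 0] flip signs both sides. So neg: x^2 = 0.
Step 4. [x^2 = 0] LHS squared, RHS 0 ≥ 0: apply √ (±) ⇒ sqrt: x = 0.

Answer: x ∈ {0}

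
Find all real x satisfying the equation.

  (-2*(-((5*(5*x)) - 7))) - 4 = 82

Step 1. [(-2*(-((5*(5*x)) - 7))) - 4 = 82] -2 | LHS and -2 | 82: pull -2 out. So factor: (-((5*(5*x)) - 7)) + 2 = -41.
Step 2. [(-((5*(5*x)) - 7)) + 2 = -41] peel the +2: subtract 2 from each side, so sub: -((5*(5*x)) - 7) = -43.
Step 3. [-((5*(5*x)) - 7) = -43] LHS negated; negate both sides ⇒ neg: (5*(5*x)) - 7 = 43.
Step 4. [(5*(5*x)) - 7 = 43] add 7: x sits inside (… - 7). So sub: 5*(5*x) = 50.
Step 5. [5*(5*x) = 50] 5·(inner) — divide through by 5 ⇒ div: 5*x = 10.
Step 6. [5*x = 10] 5·(inner) — divide through by 5 ⇒ div: x = 2.

Answer: x ∈ {2}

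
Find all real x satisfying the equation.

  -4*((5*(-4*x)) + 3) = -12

Step 1. [-4*((5*(-4*x)) + 3) = -12] -4·(inner) — divide through by -4 ⇒ div: (5*(-4*x)) + 3 = 3.
Step 2. [(5*(-4*x)) + 3 = 3] peel the +3: subtract 3 from each side, so sub: 5*(-4*x) = 0.
Step 3. [5*(-4*x) = 0] 5·(inner) — divide through by 5 ⇒ div: -4*x = 0.
Step 4. [-4*x = 0] -4 out front; divide by -4. So div: x = 0.

Answer: x ∈ {0}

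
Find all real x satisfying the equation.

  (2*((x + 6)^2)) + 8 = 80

Step 1. [(2*((x + 6)^2)) + 8 = 80] common factor 2 (LHS and 80) — divide through, so factor: ((x + 6)^2) + 4 = 40.
Step 2. [((x + 6)^2) + 4 = 40] 4 comes off first (subtract 4). So sub: (x + 6)^2 = 36.
Step 3. [(x + 6)^2 = 36] 36 ≥ 0, LHS is (·)² — take ±√ ⇒ sqrt: x + 6 = 6 or -6.
Step 4. [x + 6 = 6 or -6] the outer +6 inverts by subtracting 6 ⇒ sub: x = 0 or -12.

Answer: x ∈ {-12, 0}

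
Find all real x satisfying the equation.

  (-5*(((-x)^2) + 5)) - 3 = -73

Step 1. [(-5*(((-x)^2) + 5)) - 3 = -73] 3 comes off first (add 3) ⇒ sub: -5*(((-x)^2) + 5) = -70.
Step 2. [-5*(((-x)^2) + 5) = -70] LHS = -5·(…); ÷-5 both sides ⇒ div: ((-x)^2) + 5 = 14.
Step 3. [((-x)^2) + 5 = 14] 5 comes off first (subtract 5), so sub: (-x)^2 = 9.
Step 4. [(-x)^2 = 9] LHS squared, RHS 9 ≥ 0: apply √ (±), so sqrt: -x = 3 or -3.
Step 5. [-x = 3 or -3] flip signs both sides, so neg: x = -3 or 3.

Answer: x ∈ {-3, 3}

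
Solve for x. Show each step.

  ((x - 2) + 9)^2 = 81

Step 1. [((x - 2) + 9)^2 = 81] LHS squared, RHS 81 ≥ 0: apply √ (±) ⇒ sqrt: (x - 2) + 9 = 9 or -9.
Step 2. [(x - 2) + 9 = 9 or -9] the outer +9 inverts by subtracting 9 ⇒ sub: x - 2 = 0 or -18.
Step 3. [x - 2 = 0 or -18] 2 comes off first (add 2), so sub: x = 2 or -16.

Answer: x ∈ {-16, 2}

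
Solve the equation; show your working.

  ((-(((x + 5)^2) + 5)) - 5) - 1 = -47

Step 1. [((-(((x + 5)^2) + 5)) - 5) - 1 = -47] add 1: x sits inside (… - 1) ⇒ sub: (-(((x + 5)^2) + 5)) - 5 = -46.
Step 2. [(-(((x + 5)^2) + 5)) - 5 = -46] -5 is outermost — add 5 both sides. So sub: -(((x + 5)^2) + 5) = -41.
Step 3. [-(((x + 5)^2) + 5) = -41] leading − — multiply by −1 ⇒ neg: ((x + 5)^2) + 5 = 41.
Step 4. [((x + 5)^2) + 5 = 41] the outer +5 inverts by subtracting 5 ⇒ sub: (x + 5)^2 = 36.
Step 5. [(x + 5)^2 = 36] LHS squared, RHS 36 ≥ 0: apply √ (±). So sqrt: x + 5 = 6 or -6.
Step 6. [x + 5 = 6 or -6] +5 is outermost — subtract 5 both sides. So sub: x = 1 or -11.

Answer: x ∈ {-11, 1}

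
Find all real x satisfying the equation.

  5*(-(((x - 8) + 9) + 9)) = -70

Step 1. [5*(-(((x - 8) + 9) + 9)) = -70] 5·(inner) — divide through by 5, so div: -(((x - 8) + 9) + 9) = -14.
Step 2. [-(((x - 8) + 9) + 9) = -14] LHS negated; negate both sides, so neg: ((x - 8) + 9) + 9 = 14.
Step 3. [((x - 8) + 9) + 9 = 14] subtract 9: x sits inside (… + 9). So sub: (x - 8) + 9 = 5.
Step 4. [(x - 8) + 9 = 5] subtract 9: x sits inside (… + 9) ⇒ sub: x - 8 = -4.
Step 5. [x - 8 = -4] the outer -8 inverts by adding 8. So sub: x = 4.

Answer: x ∈ {4}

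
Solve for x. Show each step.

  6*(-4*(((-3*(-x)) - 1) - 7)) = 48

Step 1. [6*(-4*(((-3*(-x)) - 1) - 7)) = 48] leading coefficient 6: divide by 6 ⇒ div: -4*(((-3*(-x)) - 1) - 7) = 8.
Step 2. [-4*(((-3*(-x)) - 1) - 7) = 8] -4·(inner) — divide through by -4. So div: ((-3*(-x)) - 1) - 7 = -2.
Step 3. [((-3*(-x)) - 1) - 7 = -2] peel the -7: add 7 from each side, so sub: (-3*(-x)) - 1 = 5.
Step 4. [(-3*(-x)) - 1 = 5] the outer -1 inverts by adding 1. So sub: -3*(-x) = 6.
Step 5. [-3*(-x) = 6] -3 out front; divide by -3, so div: -x = -2.
Step 6. [-x = -2] flip signs both sides. So neg: x = 2.

Answer: x ∈ {2}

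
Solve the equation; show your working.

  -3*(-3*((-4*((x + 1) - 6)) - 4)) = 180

Step 1. [-3*(-3*((-4*((x + 1) - 6)) - 4)) = 180] LHS = -3·(…); ÷-3 both sides ⇒ div: -3*((-4*((x + 1) - 6)) - 4) = -60.
Step 2. [-3*((-4*((x + 1) - 6)) - 4) = -60] LHS = -3·(…); ÷-3 both sides, so div: (-4*((x + 1) - 6)) - 4 = 20.
Step 3. [(-4*((x + 1) - 6)) - 4 = 20] common factor -4 (LHS and 20) — divide through. So factor: ((x + 1) - 6) + 1 = -5.
Step 4. [((x + 1) - 6) + 1 = -5] the outer +1 inverts by subtracting 1, so sub: (x + 1) - 6 = -6.
Step 5. [(x + 1) - 6 = -6] -6 is outermost — add 6 both sides. So sub: x + 1 = 0.
Step 6. [x + 1 = 0] peel the +1: subtract 1 from each side. So sub: x = -1.

Answer: x ∈ {-1}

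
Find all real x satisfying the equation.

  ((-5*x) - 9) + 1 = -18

Step 1. [((-5*x) - 9) + 1 = -18] 1 comes off first (subtract 1), so sub: (-5*x) - 9 = -19.
Step 2. [(-5*x) - 9 = -19] peel the -9: add 9 from each side. So sub: -5*x = -10.
Step 3. [-5*x = -10] -5 out front; divide by -5 ⇒ div: x = 2.

Answer: x ∈ {2}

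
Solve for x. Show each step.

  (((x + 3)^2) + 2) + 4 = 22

Step 1. [(((x + 3)^2) + 2) + 4 = 22] subtract 4: x sits inside (… + 4). So sub: ((x + 3)^2) + 2 = 18.
Step 2. [((x + 3)^2) + 2 = 18] peel the +2: subtract 2 from each side. So sub: (x + 3)^2 = 16.
Step 3. [(x + 3)^2 = 16] √ both sides: 16 ≥ 0 gives two branches. So sqrt: x + 3 = 4 or -4.
Step 4. [x + 3 = 4 or -4] peel the +3: subtract 3 from each side. So sub: x = 1 or -7.

Answer: x ∈ {-7, 1}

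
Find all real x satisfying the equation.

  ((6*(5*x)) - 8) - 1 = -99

Step 1. [((6*(5*x)) - 8) - 1 = -99] add 1: x sits inside (… - 1) ⇒ sub: (6*(5*x)) - 8 = -98.
Step 2. [(6*(5*x)) - 8 = -98] the outer -8 inverts by adding 8 ⇒ sub: 6*(5*x) = -90.
Step 3. [6*(5*x) = -90] LHS = 6·(…); ÷6 both sides. So div: 5*x = -15.
Step 4. [5*x = -15] 5·(inner) — divide through by 5, so div: x = -3.

Answer: x ∈ {-3}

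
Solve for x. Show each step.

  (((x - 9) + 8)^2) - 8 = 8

Step 1. [(((x - 9) + 8)^2) - 8 = 8] peel the -8: add 8 from each side, so sub: ((x - 9) + 8)^2 = 16.
Step 2. [((x - 9) + 8)^2 = 16] LHS squared, RHS 16 ≥ 0: apply √ (±), so sqrt: (x - 9) + 8 = 4 or -4.
Step 3. [(x - 9) + 8 = 4 or -4] subtract 8: x sits inside (… + 8), so sub: x - 9 = -4 or -12.
Step 4. [x - 9 = -4 or -12] add 9: x sits inside (… - 9) ⇒ sub: x = 5 or -3.

Answer: x ∈ {-3, 5}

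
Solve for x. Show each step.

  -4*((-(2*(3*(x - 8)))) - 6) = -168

Step 1. [-4*((-(2*(3*(x - 8)))) - 6) = -168] divide by the outer -4, so div: (-(2*(3*(x - 8)))) - 6 = 42.
Step 2. [(-(2*(3*(x - 8)))) - 6 = 42] -6 is outermost — add 6 both sides, so sub: -(2*(3*(x - 8))) = 48.
Step 3. [-(2*(3*(x - 8))) = 48] leading − — multiply by −1 ⇒ neg: 2*(3*(x - 8)) = -48.
Step 4. [2*(3*(x - 8)) = -48] divide by the outer 2. So div: 3*(x - 8) = -24.
Step 5. [3*(x - 8) = -24] divide by the outer 3 ⇒ div: x - 8 = -8.
Step 6. [x - 8 = -8] peel the -8: add 8 from each side, so sub: x = 0.

Answer: x ∈ {0}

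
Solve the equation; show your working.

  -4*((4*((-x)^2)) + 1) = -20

Step 1. [-4*((4*((-x)^2)) + 1) = -20] -4 out front; divide by -4, so div: (4*((-x)^2)) + 1 = 5.
Step 2. [(4*((-x)^2)) + 1 = 5] peel the +1: subtract 1 from each side. So sub: 4*((-x)^2) = 4.
Step 3. [4*((-x)^2) = 4] leading coefficient 4: divide by 4. So div: (-x)^2 = 1.
Step 4. [(-x)^2 = 1] LHS squared, RHS 1 ≥ 0: apply √ (±), so sqrt: -x = 1 or -1.
Step 5. [-x = 1 or -1] flip signs both sides, so neg: x = -1 or 1.

Answer: x ∈ {-1, 1}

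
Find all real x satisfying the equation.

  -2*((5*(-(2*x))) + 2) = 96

Step 1. [-2*((5*(-(2*x))) + 2) = 96] -2 out front; divide by -2, so div: (5*(-(2*x))) + 2 = -48.
Step 2. [(5*(-(2*x))) + 2 = -48] peel the +2: subtract 2 from each side, so sub: 5*(-(2*x)) = -50.
Step 3. [5*(-(2*x)) = -50] 5 out front; divide by 5. So div: -(2*x) = -10.
Step 4. [-(2*x) = -10] flip signs both sides. So neg: 2*x = 10.
Step 5. [2*x = 10] LHS = 2·(…); ÷2 both sides, so div: x = 5.

Answer: x ∈ {5}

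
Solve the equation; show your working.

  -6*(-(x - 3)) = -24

Step 1. [-6*(-(x - 3)) = -24] leading coefficient -6: divide by -6 ⇒ div: -(x - 3) = 4.
Step 2. [-(x - 3) = 4] leading − — multiply by −1 ⇒ neg: x - 3 = -4.
Step 3. [x - 3 = -4] peel the -3: add 3 from each side, so sub: x = -1.

Answer: x ∈ {-1}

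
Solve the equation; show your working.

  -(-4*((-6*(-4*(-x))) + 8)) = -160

Step 1. [-(-4*((-6*(-4*(-x))) + 8)) = -160] leading − — multiply by −1 ⇒ neg: -4*((-6*(-4*(-x))) + 8) = 160.
Step 2. [-4*((-6*(-4*(-x))) + 8) = 160] leading coefficient -4: divide by -4, so div: (-6*(-4*(-x))) + 8 = -40.
Step 3. [(-6*(-4*(-x))) + 8 = -40] 8 comes off first (subtract 8). So sub: -6*(-4*(-x)) = -48.
Step 4. [-6*(-4*(-x)) = -48] -6·(inner) — divide through by -6, so div: -4*(-x) = 8.
Step 5. [-4*(-x) = 8] -4·(inner) — divide through by -4. So div: -x = -2.
Step 6. [-x = -2] flip signs both sides. So neg: x = 2.

Answer: x ∈ {2}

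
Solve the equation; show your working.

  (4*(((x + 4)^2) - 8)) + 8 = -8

Step 1. [(4*(((x + 4)^2) - 8)) + 8 = -8] the outer +8 inverts by subtracting 8. So sub: 4*(((x + 4)^2) - 8) = -16.
Step 2. [4*(((x + 4)^2) - 8) = -16] 4·(inner) — divide through by 4, so div: ((x + 4)^2) - 8 = -4.
Step 3. [((x + 4)^2) - 8 = -4] add 8: x sits inside (… - 8) ⇒ sub: (x + 4)^2 = 4.
Step 4. [(x + 4)^2 = 4] 4 ≥ 0, LHS is (·)² — take ±√ ⇒ sqrt: x + 4 = 2 or -2.
Step 5. [x + 4 = 2 or -2] +4 is outermost — subtract 4 both sides. So sub: x = -2 or -6.

Answer: x ∈ {-6, -2}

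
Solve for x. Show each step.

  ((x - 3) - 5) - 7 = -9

Step 1. [((x - 3) - 5) - 7 = -9] add 7: x sits inside (… - 7). So sub: (x - 3) - 5 = -2.
Step 2. [(x - 3) - 5 = -2] add 5: x sits inside (… - 5) ⇒ sub: x - 3 = 3.
Step 3. [x - 3 = 3] add 3: x sits inside (… - 3). So sub: x = 6.

Answer: x ∈ {6}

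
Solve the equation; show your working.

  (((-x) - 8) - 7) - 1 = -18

Step 1. [(((-x) - 8) - 7) - 1 = -18] 1 comes off first (add 1). So sub: ((-x) - 8) - 7 = -17.
Step 2. [((-x) - 8) - 7 = -17] -7 is outermost — add 7 both sides ⇒ sub: (-x) - 8 = -10.
Step 3. [(-x) - 8 = -10] peel the -8: add 8 from each side, so sub: -x = -2.
Step 4. [-x = -2] flip signs both sides ⇒ neg: x = 2.

Answer: x ∈ {2}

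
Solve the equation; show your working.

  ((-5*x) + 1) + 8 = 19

Step 1. [((-5*x) + 1) + 8 = 19] 8 comes off first (subtract 8). So sub: (-5*x) + 1 = 11.
Step 2. [(-5*x) + 1 = 11] +1 is outermost — subtract 1 both sides ⇒ sub: -5*x = 10.
Step 3. [-5*x = 10] -5 out front; divide by -5 ⇒ div: x = -2.

Answer: x ∈ {-2}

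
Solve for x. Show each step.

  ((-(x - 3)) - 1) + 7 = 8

Step 1. [((-(x - 3)) - 1) + 7 = 8] subtract 7: x sits inside (… + 7). So sub: (-(x - 3)) - 1 = 1.
Step 2. [(-(x - 3)) - 1 = 1] 1 comes off first (add 1) ⇒ sub: -(x - 3) = 2.
Step 3. [-(x - 3) = 2] LHS negated; negate both sides. So neg: x - 3 = -2.
Step 4. [x - 3 = -2] the outer -3 inverts by adding 3 ⇒ sub: x = 1.

Answer: x ∈ {1}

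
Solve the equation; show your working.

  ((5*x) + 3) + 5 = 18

Step 1. [((5*x) + 3) + 5 = 18] the outer +5 inverts by subtracting 5. So sub: (5*x) + 3 = 13.
Step 2. [(5*x) + 3 = 13] the outer +3 inverts by subtracting 3. So sub: 5*x = 10.
Step 3. [5*x = 10] 5·(inner) — divide through by 5, so div: x = 2.

Answer: x ∈ {2}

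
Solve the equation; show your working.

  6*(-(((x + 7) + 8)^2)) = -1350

Step 1. [6*(-(((x + 7) + 8)^2)) = -1350] leading coefficient 6: divide by 6, so div: -(((x + 7) + 8)^2) = -225.
Step 2. [-(((x + 7) + 8)^2) = -225] leading − — multiply by −1, so neg: ((x + 7) + 8)^2 = 225.
Step 3. [((x + 7) + 8)^2 = 225] LHS squared, RHS 225 ≥ 0: apply √ (±), so sqrt: (x + 7) + 8 = 15 or -15.
Step 4. [(x + 7) + 8 = 15 or -15] +8 is outermost — subtract 8 both sides. So sub: x + 7 = 7 or -23.
Step 5. [x + 7 = 7 or -23] subtract 7: x sits inside (… + 7). So sub: x = 0 or -30.

Answer: x ∈ {-30, 0}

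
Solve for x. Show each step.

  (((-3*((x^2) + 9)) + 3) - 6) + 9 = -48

Step 1. [(((-3*((x^2) + 9)) + 3) - 6) + 9 = -48] 9 comes off first (subtract 9), so sub: ((-3*((x^2) + 9)) + 3) - 6 = -57.
Step 2. [((-3*((x^2) + 9)) + 3) - 6 = -57] add 6: x sits inside (… - 6), so sub: (-3*((x^2) + 9)) + 3 = -51.
Step 3. [(-3*((x^2) + 9)) + 3 = -51] -3 divides every term; factor it out, so factor: ((x^2) + 9) - 1 = 17.
Step 4. [((x^2) + 9) - 1 = 17] -1 is outermost — add 1 both sides. So sub: (x^2) + 9 = 18.
Step 5. [(x^2) + 9 = 18] peel the +9: subtract 9 from each side ⇒ sub: x^2 = 9.
Step 6. [x^2 = 9] LHS squared, RHS 9 ≥ 0: apply √ (±), so sqrt: x = 3 or -3.

Answer: x ∈ {-3, 3}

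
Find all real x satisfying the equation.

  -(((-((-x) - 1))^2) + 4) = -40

Step 1. [-(((-((-x) - 1))^2) + 4) = -40] flip signs both sides ⇒ neg: ((-((-x) - 1))^2) + 4 = 40.
Step 2. [((-((-x) - 1))^2) + 4 = 40] the outer +4 inverts by subtracting 4. So sub: (-((-x) - 1))^2 = 36.
Step 3. [(-((-x) - 1))^2 = 36] 36 ≥ 0, LHS is (·)² — take ±√. So sqrt: -((-x) - 1) = 6 or -6.
Step 4. [-((-x) - 1) = 6 or -6] flip signs both sides, so neg: (-x) - 1 = -6 or 6.
Step 5. [(-x) - 1 = -6 or 6] add 1: x sits inside (… - 1) ⇒ sub: -x = -5 or 7.
Step 6. [-x = -5 or 7] leading − — multiply by −1, so neg: x = 5 or -7.

Answer: x ∈ {-7, 5}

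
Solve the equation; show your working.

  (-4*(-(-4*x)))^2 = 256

Step 1. [(-4*(-(-4*x)))^2 = 256] 256 ≥ 0, LHS is (·)² — take ±√ ⇒ sqrt: -4*(-(-4*x)) = 16 or -16.
Step 2. [-4*(-(-4*x)) = 16 or -16] -4·(inner) — divide through by -4, so div: -(-4*x) = -4 or 4.
Step 3. [-(-4*x) = -4 or 4] flip signs both sides ⇒ neg: -4*x = 4 or -4.
Step 4. [-4*x = 4 or -4] leading coefficient -4: divide by -4 ⇒ div: x = -1 or 1.

Answer: x ∈ {-1, 1}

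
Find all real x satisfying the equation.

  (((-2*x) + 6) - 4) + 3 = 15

Step 1. [(((-2*x) + 6) - 4) + 3 = 15] the outer +3 inverts by subtracting 3. So sub: ((-2*x) + 6) - 4 = 12.
Step 2. [((-2*x) + 6) - 4 = 12] peel the -4: add 4 from each side, so sub: (-2*x) + 6 = 16.
Step 3. [(-2*x) + 6 = 16] -2 divides every term; factor it out. So factor: x - 3 = -8.
Step 4. [x - 3 = -8] -3 is outermost — add 3 both sides. So sub: x = -5.

Answer: x ∈ {-5}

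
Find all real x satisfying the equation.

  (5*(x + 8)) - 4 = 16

Step 1. [(5*(x + 8)) - 4 = 16] 4 comes off first (add 4). So sub: 5*(x + 8) = 20.
Step 2. [5*(x + 8) = 20] divide by the outer 5 ⇒ div: x + 8 = 4.
Step 3. [x + 8 = 4] subtract 8: x sits inside (… + 8) ⇒ sub: x = -4.

Answer: x ∈ {-4}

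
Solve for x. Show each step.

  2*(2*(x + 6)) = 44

Step 1. [2*(2*(x + 6)) = 44] 2 out front; divide by 2 ⇒ div: 2*(x + 6) = 22.
Step 2. [2*(x + 6) = 22] divide by the outer 2, so div: x + 6 = 11.
Step 3. [x + 6 = 11] subtract 6: x sits inside (… + 6), so sub: x = 5.

Answer: x ∈ {5}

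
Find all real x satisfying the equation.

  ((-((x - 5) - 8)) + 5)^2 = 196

Step 1. [((-((x - 5) - 8)) + 5)^2 = 196] √ both sides: 196 ≥ 0 gives two branches, so sqrt: (-((x - 5) - 8)) + 5 = 14 or -14.
Step 2. [(-((x - 5) - 8)) + 5 = 14 or -14] peel the +5: subtract 5 from each side. So sub: -((x - 5) - 8) = 9 or -19.
Step 3. [-((x - 5) - 8) = 9 or -19] leading − — multiply by −1, so neg: (x - 5) - 8 = -9 or 19.
Step 4. [(x - 5) - 8 = -9 or 19] the outer -8 inverts by adding 8 ⇒ sub: x - 5 = -1 or 27.
Step 5. [x - 5 = -1 or 27] add 5: x sits inside (… - 5). So sub: x = 4 or 32.

Answer: x ∈ {4, 32}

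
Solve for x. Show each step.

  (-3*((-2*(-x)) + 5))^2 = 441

Step 1. [(-3*((-2*(-x)) + 5))^2 = 441] LHS squared, RHS 441 ≥ 0: apply √ (±) ⇒ sqrt: -3*((-2*(-x)) + 5) = 21 or -21.
Step 2. [-3*((-2*(-x)) + 5) = 21 or -21] -3·(inner) — divide through by -3. So div: (-2*(-x)) + 5 = -7 or 7.
Step 3. [(-2*(-x)) + 5 = -7 or 7] peel the +5: subtract 5 from each side, so sub: -2*(-x) = -12 or 2.
Step 4. [-2*(-x) = -12 or 2] -2·(inner) — divide through by -2. So div: -x = 6 or -1.
Step 5. [-x = 6 or -1] LHS negated; negate both sides, so neg: x = -6 or 1.

Answer: x ∈ {-6, 1}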